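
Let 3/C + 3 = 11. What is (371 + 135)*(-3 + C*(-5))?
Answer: -9867/4 ≈ -2466.8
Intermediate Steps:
C = 3/8 (C = 3/(-3 + 11) = 3/8 ≈ 0.37500)
(371 + 135)*(-3 + C*(-5)) = (371 + 135)*(-3 + (3/8)*(-5)) = 506*(-3 - 15/8) = 506*(-39/8) = -9867/4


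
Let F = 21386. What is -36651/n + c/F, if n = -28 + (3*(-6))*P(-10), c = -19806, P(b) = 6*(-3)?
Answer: -10671363/85544 ≈ -124.75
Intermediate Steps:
P(b) = -18
n = 296 (n = -28 + (3*(-6))*(-18) = -28 - 18*(-18) = -28 + 324 = 296)
-36651/n + c/F = -36651/296 - 19806/21386 = -36651*1/296 - 19806*1/21386 = -36651/296 - 9903/10693 = -10671363/85544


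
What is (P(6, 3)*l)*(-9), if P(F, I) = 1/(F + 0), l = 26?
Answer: -39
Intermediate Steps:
P(F, I) = 1/F
(P(6, 3)*l)*(-9) = (26/6)*(-9) = ((1/6)*26)*(-9) = (13/3)*(-9) = -39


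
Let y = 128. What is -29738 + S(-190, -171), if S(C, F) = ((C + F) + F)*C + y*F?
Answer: 49454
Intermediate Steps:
S(C, F) = 128*F + C*(C + 2*F) (S(C, F) = ((C + F) + F)*C + 128*F = (C + 2*F)*C + 128*F = C*(C + 2*F) + 128*F = 128*F + C*(C + 2*F))
-29738 + S(-190, -171) = -29738 + ((-190)**2 + 128*(-171) + 2*(-190)*(-171)) = -29738 + (36100 - 21888 + 64980) = -29738 + 79192 = 49454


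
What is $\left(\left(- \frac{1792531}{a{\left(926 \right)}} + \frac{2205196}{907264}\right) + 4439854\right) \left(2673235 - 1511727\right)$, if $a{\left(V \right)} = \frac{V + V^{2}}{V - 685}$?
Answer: $\frac{125492081492278523122315}{24337413504} \approx 5.1563 \cdot 10^{12}$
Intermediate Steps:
$a{\left(V \right)} = \frac{V + V^{2}}{-685 + V}$
$\left(\left(- \frac{1792531}{a{\left(926 \right)}} + \frac{2205196}{907264}\right) + 4439854\right) \left(2673235 - 1511727\right) = \left(\left(- \frac{1792531}{926 \frac{1}{-685 + 926} \left(1 + 926\right)} + \frac{2205196}{907264}\right) + 4439854\right) \left(2673235 - 1511727\right) = \left(\left(- \frac{1792531}{926 \cdot \frac{1}{241} \cdot 927} + 2205196 \cdot \frac{1}{907264}\right) + 4439854\right) 1161508 = \left(\left(- \frac{1792531}{926 \cdot \frac{1}{241} \cdot 927} + \frac{551299}{226816}\right) + 4439854\right) 1161508 = \left(\left(- \frac{1792531}{\frac{858402}{241}} + \frac{551299}{226816}\right) + 4439854\right) 1161508 = \left(\left(\left(-1792531\right) \frac{241}{858402} + \frac{551299}{226816}\right) + 4439854\right) 1161508 = \left(\left(- \frac{431999971}{858402} + \frac{551299}{226816}\right) + 4439854\right) 1161508 = \left(- \frac{48755634629069}{97349654016} + 4439854\right) 1161508 = \frac{432169495146924595}{97349654016} \cdot 1161508 = \frac{125492081492278523122315}{24337413504}$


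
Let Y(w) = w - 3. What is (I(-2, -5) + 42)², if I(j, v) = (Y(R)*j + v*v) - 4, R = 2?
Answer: 4225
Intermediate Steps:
Y(w) = -3 + w
I(j, v) = -4 + v² - j (I(j, v) = ((-3 + 2)*j + v*v) - 4 = (-j + v²) - 4 = (v² - j) - 4 = -4 + v² - j)
(I(-2, -5) + 42)² = ((-4 + (-5)² - 1*(-2)) + 42)² = ((-4 + 25 + 2) + 42)² = (23 + 42)² = 65² = 4225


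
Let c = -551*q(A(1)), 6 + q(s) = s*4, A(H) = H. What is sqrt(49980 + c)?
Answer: sqrt(51082) ≈ 226.01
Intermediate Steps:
q(s) = -6 + 4*s (q(s) = -6 + s*4 = -6 + 4*s)
c = 1102 (c = -551*(-6 + 4*1) = -551*(-6 + 4) = -551*(-2) = 1102)
sqrt(49980 + c) = sqrt(49980 + 1102) = sqrt(51082)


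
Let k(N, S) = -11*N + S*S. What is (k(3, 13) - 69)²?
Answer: 4489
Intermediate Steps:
k(N, S) = S² - 11*N (k(N, S) = -11*N + S² = S² - 11*N)
(k(3, 13) - 69)² = ((13² - 11*3) - 69)² = ((169 - 33) - 69)² = (136 - 69)² = 67² = 4489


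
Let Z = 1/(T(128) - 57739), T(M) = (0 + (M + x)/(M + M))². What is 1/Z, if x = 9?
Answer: -3783964335/65536 ≈ -57739.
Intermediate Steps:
T(M) = (9 + M)²/(4*M²) (T(M) = (0 + (M + 9)/(M + M))² = (0 + (9 + M)/((2*M)))² = (0 + (9 + M)*(1/(2*M)))² = (0 + (9 + M)/(2*M))² = ((9 + M)/(2*M))² = (9 + M)²/(4*M²))
Z = -65536/3783964335 (Z = 1/((¼)*(9 + 128)²/128² - 57739) = 1/((¼)*(1/16384)*137² - 57739) = 1/((¼)*(1/16384)*18769 - 57739) = 1/(18769/65536 - 57739) = 1/(-3783964335/65536) = -65536/3783964335 ≈ -1.7319e-5)
1/Z = 1/(-65536/3783964335) = -3783964335/65536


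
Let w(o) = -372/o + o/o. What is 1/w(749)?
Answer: 749/377 ≈ 1.9867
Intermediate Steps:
w(o) = 1 - 372/o (w(o) = -372/o + 1 = 1 - 372/o)
1/w(749) = 1/((-372 + 749)/749) = 1/((1/749)*377) = 1/(377/749) = 749/377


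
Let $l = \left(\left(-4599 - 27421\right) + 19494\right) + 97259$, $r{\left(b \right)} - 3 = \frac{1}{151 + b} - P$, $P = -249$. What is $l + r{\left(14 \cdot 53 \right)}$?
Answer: $\frac{75891606}{893} \approx 84985.0$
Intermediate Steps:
$r{\left(b \right)} = 252 + \frac{1}{151 + b}$ ($r{\left(b \right)} = 3 + \left(\frac{1}{151 + b} - -249\right) = 3 + \left(\frac{1}{151 + b} + 249\right) = 3 + \left(249 + \frac{1}{151 + b}\right) = 252 + \frac{1}{151 + b}$)
$l = 84733$ ($l = \left(-32020 + 19494\right) + 97259 = -12526 + 97259 = 84733$)
$l + r{\left(14 \cdot 53 \right)} = 84733 + \frac{38053 + 252 \cdot 14 \cdot 53}{151 + 14 \cdot 53} = 84733 + \frac{38053 + 252 \cdot 742}{151 + 742} = 84733 + \frac{38053 + 186984}{893} = 84733 + \frac{1}{893} \cdot 225037 = 84733 + \frac{225037}{893} = \frac{75891606}{893}$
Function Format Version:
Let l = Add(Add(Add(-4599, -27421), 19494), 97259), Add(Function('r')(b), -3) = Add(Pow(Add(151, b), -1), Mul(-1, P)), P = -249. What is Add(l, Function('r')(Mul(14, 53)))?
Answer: Rational(75891606, 893) ≈ 84985.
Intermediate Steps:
Function('r')(b) = Add(252, Pow(Add(151, b), -1)) (Function('r')(b) = Add(3, Add(Pow(Add(151, b), -1), Mul(-1, -249))) = Add(3, Add(Pow(Add(151, b), -1), 249)) = Add(3, Add(249, Pow(Add(151, b), -1))) = Add(252, Pow(Add(151, b), -1)))
l = 84733 (l = Add(Add(-32020, 19494), 97259) = Add(-12526, 97259) = 84733)
Add(l, Function('r')(Mul(14, 53))) = Add(84733, Mul(Pow(Add(151, Mul(14, 53)), -1), Add(38053, Mul(252, Mul(14, 53))))) = Add(84733, Mul(Pow(Add(151, 742), -1), Add(38053, Mul(252, 742)))) = Add(84733, Mul(Pow(893, -1), Add(38053, 186984))) = Add(84733, Mul(Rational(1, 893), 225037)) = Add(84733, Rational(225037, 893)) = Rational(75891606, 893)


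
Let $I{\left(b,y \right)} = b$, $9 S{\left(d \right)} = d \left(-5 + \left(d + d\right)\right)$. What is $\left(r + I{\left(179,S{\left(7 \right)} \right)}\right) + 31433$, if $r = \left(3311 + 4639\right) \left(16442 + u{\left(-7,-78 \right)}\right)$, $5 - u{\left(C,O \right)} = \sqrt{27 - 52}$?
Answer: $130785262 - 39750 i \approx 1.3079 \cdot 10^{8} - 39750.0 i$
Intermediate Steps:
$S{\left(d \right)} = \frac{d \left(-5 + 2 d\right)}{9}$ ($S{\left(d \right)} = \frac{d \left(-5 + \left(d + d\right)\right)}{9} = \frac{d \left(-5 + 2 d\right)}{9}$)
$u{\left(C,O \right)} = 5 - 5 i$ ($u{\left(C,O \right)} = 5 - \sqrt{27 - 52} = 5 - \sqrt{-25} = 5 - 5 i$)
$r = 130753650 - 39750 i$ ($r = \left(3311 + 4639\right) \left(16442 + \left(5 - 5 i\right)\right) = 7950 \left(16447 - 5 i\right) = 130753650 - 39750 i \approx 1.3075 \cdot 10^{8} - 39750.0 i$)
$\left(r + I{\left(179,S{\left(7 \right)} \right)}\right) + 31433 = \left(\left(130753650 - 39750 i\right) + 179\right) + 31433 = \left(130753829 - 39750 i\right) + 31433 = 130785262 - 39750 i$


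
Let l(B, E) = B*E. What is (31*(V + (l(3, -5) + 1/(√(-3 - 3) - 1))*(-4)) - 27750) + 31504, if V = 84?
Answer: 2*(4109*√6 + 4171*I)/(I + √6) ≈ 8235.7 + 43.391*I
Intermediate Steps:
(31*(V + (l(3, -5) + 1/(√(-3 - 3) - 1))*(-4)) - 27750) + 31504 = (31*(84 + (3*(-5) + 1/(√(-3 - 3) - 1))*(-4)) - 27750) + 31504 = (31*(84 + (-15 + 1/(√(-6) - 1))*(-4)) - 27750) + 31504 = (31*(84 + (-15 + 1/(I*√6 - 1))*(-4)) - 27750) + 31504 = (31*(84 + (-15 + 1/(-1 + I*√6))*(-4)) - 27750) + 31504 = (31*(84 + (60 - 4/(-1 + I*√6))) - 27750) + 31504 = (31*(144 - 4/(-1 + I*√6)) - 27750) + 31504 = ((4464 - 124/(-1 + I*√6)) - 27750) + 31504 = (-23286 - 124/(-1 + I*√6)) + 31504 = 8218 - 124/(-1 + I*√6)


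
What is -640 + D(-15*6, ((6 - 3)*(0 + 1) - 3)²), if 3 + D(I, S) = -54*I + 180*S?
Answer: 4217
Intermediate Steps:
D(I, S) = -3 - 54*I + 180*S (D(I, S) = -3 + (-54*I + 180*S) = -3 - 54*I + 180*S)
-640 + D(-15*6, ((6 - 3)*(0 + 1) - 3)²) = -640 + (-3 - (-810)*6 + 180*((6 - 3)*(0 + 1) - 3)²) = -640 + (-3 - 54*(-90) + 180*(3*1 - 3)²) = -640 + (-3 + 4860 + 180*(3 - 3)²) = -640 + (-3 + 4860 + 180*0²) = -640 + (-3 + 4860 + 180*0) = -640 + (-3 + 4860 + 0) = -640 + 4857 = 4217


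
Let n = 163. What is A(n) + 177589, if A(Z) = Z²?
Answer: 204158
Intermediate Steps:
A(n) + 177589 = 163² + 177589 = 26569 + 177589 = 204158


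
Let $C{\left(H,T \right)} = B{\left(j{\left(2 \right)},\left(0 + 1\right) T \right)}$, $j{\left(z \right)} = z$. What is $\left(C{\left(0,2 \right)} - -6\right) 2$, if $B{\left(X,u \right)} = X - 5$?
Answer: $6$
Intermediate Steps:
$B{\left(X,u \right)} = -5 + X$
$C{\left(H,T \right)} = -3$ ($C{\left(H,T \right)} = -5 + 2 = -3$)
$\left(C{\left(0,2 \right)} - -6\right) 2 = \left(-3 - -6\right) 2 = \left(-3 + 6\right) 2 = 3 \cdot 2 = 6$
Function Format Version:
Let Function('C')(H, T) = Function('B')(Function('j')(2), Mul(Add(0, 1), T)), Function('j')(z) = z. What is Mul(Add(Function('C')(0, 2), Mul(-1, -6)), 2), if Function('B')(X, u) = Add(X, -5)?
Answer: 6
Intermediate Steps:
Function('B')(X, u) = Add(-5, X)
Function('C')(H, T) = -3 (Function('C')(H, T) = Add(-5, 2) = -3)
Mul(Add(Function('C')(0, 2), Mul(-1, -6)), 2) = Mul(Add(-3, Mul(-1, -6)), 2) = Mul(Add(-3, 6), 2) = Mul(3, 2) = 6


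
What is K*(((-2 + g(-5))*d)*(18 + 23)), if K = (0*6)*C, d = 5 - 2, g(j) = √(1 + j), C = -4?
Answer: 0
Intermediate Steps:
d = 3
K = 0 (K = (0*6)*(-4) = 0*(-4) = 0)
K*(((-2 + g(-5))*d)*(18 + 23)) = 0*(((-2 + √(1 - 5))*3)*(18 + 23)) = 0*(((-2 + √(-4))*3)*41) = 0*(((-2 + 2*I)*3)*41) = 0*((-6 + 6*I)*41) = 0*(-246 + 246*I) = 0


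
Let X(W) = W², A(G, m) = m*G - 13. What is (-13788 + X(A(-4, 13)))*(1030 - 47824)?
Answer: 447491022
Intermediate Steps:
A(G, m) = -13 + G*m (A(G, m) = G*m - 13 = -13 + G*m)
(-13788 + X(A(-4, 13)))*(1030 - 47824) = (-13788 + (-13 - 4*13)²)*(1030 - 47824) = (-13788 + (-13 - 52)²)*(-46794) = (-13788 + (-65)²)*(-46794) = (-13788 + 4225)*(-46794) = -9563*(-46794) = 447491022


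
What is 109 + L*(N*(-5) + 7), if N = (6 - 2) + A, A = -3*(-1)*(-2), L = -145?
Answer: -2356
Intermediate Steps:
A = -6 (A = 3*(-2) = -6)
N = -2 (N = (6 - 2) - 6 = 4 - 6 = -2)
109 + L*(N*(-5) + 7) = 109 - 145*(-2*(-5) + 7) = 109 - 145*(10 + 7) = 109 - 145*17 = 109 - 2465 = -2356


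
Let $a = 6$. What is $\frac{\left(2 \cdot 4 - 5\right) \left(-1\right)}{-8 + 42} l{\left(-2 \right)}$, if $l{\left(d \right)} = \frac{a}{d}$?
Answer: $\frac{9}{34} \approx 0.26471$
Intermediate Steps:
$l{\left(d \right)} = \frac{6}{d}$
$\frac{\left(2 \cdot 4 - 5\right) \left(-1\right)}{-8 + 42} l{\left(-2 \right)} = \frac{\left(2 \cdot 4 - 5\right) \left(-1\right)}{-8 + 42} \frac{6}{-2} = \frac{\left(8 - 5\right) \left(-1\right)}{34} \cdot 6 \left(- \frac{1}{2}\right) = \frac{3 \left(-1\right)}{34} \left(-3\right) = \frac{1}{34} \left(-3\right) \left(-3\right) = \left(- \frac{3}{34}\right) \left(-3\right) = \frac{9}{34}$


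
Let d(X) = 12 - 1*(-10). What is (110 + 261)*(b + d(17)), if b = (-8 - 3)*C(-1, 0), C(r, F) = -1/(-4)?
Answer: 28567/4 ≈ 7141.8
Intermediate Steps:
C(r, F) = 1/4 (C(r, F) = -1*(-1/4) = 1/4)
b = -11/4 (b = (-8 - 3)*(1/4) = -11*1/4 = -11/4 ≈ -2.7500)
d(X) = 22 (d(X) = 12 + 10 = 22)
(110 + 261)*(b + d(17)) = (110 + 261)*(-11/4 + 22) = 371*(77/4) = 28567/4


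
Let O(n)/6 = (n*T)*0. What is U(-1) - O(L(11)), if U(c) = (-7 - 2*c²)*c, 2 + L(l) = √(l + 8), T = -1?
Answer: 9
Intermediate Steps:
L(l) = -2 + √(8 + l) (L(l) = -2 + √(l + 8) = -2 + √(8 + l))
U(c) = c*(-7 - 2*c²)
O(n) = 0 (O(n) = 6*((n*(-1))*0) = 6*(-n*0) = 6*0 = 0)
U(-1) - O(L(11)) = -1*(-1)*(7 + 2*(-1)²) - 1*0 = -1*(-1)*(7 + 2*1) + 0 = -1*(-1)*(7 + 2) + 0 = -1*(-1)*9 + 0 = 9 + 0 = 9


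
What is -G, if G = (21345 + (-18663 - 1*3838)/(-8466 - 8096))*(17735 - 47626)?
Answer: 10567616045381/16562 ≈ 6.3806e+8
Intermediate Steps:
G = -10567616045381/16562 (G = (21345 + (-18663 - 3838)/(-16562))*(-29891) = (21345 - 22501*(-1/16562))*(-29891) = (21345 + 22501/16562)*(-29891) = (353538391/16562)*(-29891) = -10567616045381/16562 ≈ -6.3806e+8)
-G = -1*(-10567616045381/16562) = 10567616045381/16562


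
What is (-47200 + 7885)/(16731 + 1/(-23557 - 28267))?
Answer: -2037460560/867067343 ≈ -2.3498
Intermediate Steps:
(-47200 + 7885)/(16731 + 1/(-23557 - 28267)) = -39315/(16731 + 1/(-51824)) = -39315/(16731 - 1/51824) = -39315/867067343/51824 = -39315*51824/867067343 = -2037460560/867067343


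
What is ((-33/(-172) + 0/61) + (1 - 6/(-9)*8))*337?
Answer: 1134679/516 ≈ 2199.0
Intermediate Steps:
((-33/(-172) + 0/61) + (1 - 6/(-9)*8))*337 = ((-33*(-1/172) + 0*(1/61)) + (1 - 6*(-⅑)*8))*337 = ((33/172 + 0) + (1 + (⅔)*8))*337 = (33/172 + (1 + 16/3))*337 = (33/172 + 19/3)*337 = (3367/516)*337 = 1134679/516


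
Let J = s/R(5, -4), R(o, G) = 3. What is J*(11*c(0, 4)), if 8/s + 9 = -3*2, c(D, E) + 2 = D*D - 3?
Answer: 88/9 ≈ 9.7778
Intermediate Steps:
c(D, E) = -5 + D² (c(D, E) = -2 + (D*D - 3) = -2 + (D² - 3) = -2 + (-3 + D²) = -5 + D²)
s = -8/15 (s = 8/(-9 - 3*2) = 8/(-9 - 6) = 8/(-15) = 8*(-1/15) = -8/15 ≈ -0.53333)
J = -8/45 (J = -8/15/3 = -8/15*⅓ = -8/45 ≈ -0.17778)
J*(11*c(0, 4)) = -88*(-5 + 0²)/45 = -88*(-5 + 0)/45 = -88*(-5)/45 = -8/45*(-55) = 88/9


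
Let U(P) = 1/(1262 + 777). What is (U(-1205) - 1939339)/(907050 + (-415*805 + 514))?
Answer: -3954312220/1169344071 ≈ -3.3816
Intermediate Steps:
U(P) = 1/2039
(U(-1205) - 1939339)/(907050 + (-415*805 + 514)) = (1/2039 - 1939339)/(907050 + (-415*805 + 514)) = -3954312220/(2039*(907050 + (-334075 + 514))) = -3954312220/(2039*(907050 - 333561)) = -3954312220/2039/573489 = -3954312220/2039*1/573489 = -3954312220/1169344071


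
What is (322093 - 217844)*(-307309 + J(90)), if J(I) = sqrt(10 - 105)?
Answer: -32036655941 + 104249*I*sqrt(95) ≈ -3.2037e+10 + 1.0161e+6*I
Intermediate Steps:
J(I) = I*sqrt(95) (J(I) = sqrt(-95) = I*sqrt(95))
(322093 - 217844)*(-307309 + J(90)) = (322093 - 217844)*(-307309 + I*sqrt(95)) = 104249*(-307309 + I*sqrt(95)) = -32036655941 + 104249*I*sqrt(95)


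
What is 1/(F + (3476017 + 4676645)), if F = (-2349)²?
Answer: 1/13670463 ≈ 7.3150e-8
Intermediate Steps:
F = 5517801
1/(F + (3476017 + 4676645)) = 1/(5517801 + (3476017 + 4676645)) = 1/(5517801 + 8152662) = 1/13670463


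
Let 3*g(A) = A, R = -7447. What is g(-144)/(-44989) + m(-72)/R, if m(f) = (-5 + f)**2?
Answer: -24216575/30457553 ≈ -0.79509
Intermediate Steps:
g(A) = A/3
g(-144)/(-44989) + m(-72)/R = ((1/3)*(-144))/(-44989) + (-5 - 72)**2/(-7447) = -48*(-1/44989) + (-77)**2*(-1/7447) = 48/44989 + 5929*(-1/7447) = 48/44989 - 539/677 = -24216575/30457553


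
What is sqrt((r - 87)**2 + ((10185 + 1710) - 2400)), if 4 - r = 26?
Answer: 8*sqrt(334) ≈ 146.21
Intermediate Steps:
r = -22 (r = 4 - 1*26 = 4 - 26 = -22)
sqrt((r - 87)**2 + ((10185 + 1710) - 2400)) = sqrt((-22 - 87)**2 + ((10185 + 1710) - 2400)) = sqrt((-109)**2 + (11895 - 2400)) = sqrt(11881 + 9495) = sqrt(21376) = 8*sqrt(334)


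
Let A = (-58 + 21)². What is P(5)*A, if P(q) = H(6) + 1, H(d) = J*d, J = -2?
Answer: -15059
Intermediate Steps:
H(d) = -2*d
P(q) = -11 (P(q) = -2*6 + 1 = -12 + 1 = -11)
A = 1369 (A = (-37)² = 1369)
P(5)*A = -11*1369 = -15059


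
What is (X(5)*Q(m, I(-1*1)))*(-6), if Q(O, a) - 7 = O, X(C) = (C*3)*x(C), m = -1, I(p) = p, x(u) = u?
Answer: -2700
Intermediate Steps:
X(C) = 3*C² (X(C) = (C*3)*C = (3*C)*C = 3*C²)
Q(O, a) = 7 + O
(X(5)*Q(m, I(-1*1)))*(-6) = ((3*5²)*(7 - 1))*(-6) = ((3*25)*6)*(-6) = (75*6)*(-6) = 450*(-6) = -2700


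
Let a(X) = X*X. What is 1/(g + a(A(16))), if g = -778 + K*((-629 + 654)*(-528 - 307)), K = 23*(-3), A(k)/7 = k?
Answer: 1/1452141 ≈ 6.8864e-7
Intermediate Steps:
A(k) = 7*k
K = -69
g = 1439597 (g = -778 - 69*(-629 + 654)*(-528 - 307) = -778 - 1725*(-835) = -778 - 69*(-20875) = -778 + 1440375 = 1439597)
a(X) = X²
1/(g + a(A(16))) = 1/(1439597 + (7*16)²) = 1/(1439597 + 112²) = 1/(1439597 + 12544) = 1/1452141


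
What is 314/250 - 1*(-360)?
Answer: 45157/125 ≈ 361.26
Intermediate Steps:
314/250 - 1*(-360) = 314*(1/250) + 360 = 157/125 + 360 = 45157/125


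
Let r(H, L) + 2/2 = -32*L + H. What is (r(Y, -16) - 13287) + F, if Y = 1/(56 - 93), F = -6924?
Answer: -728901/37 ≈ -19700.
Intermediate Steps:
Y = -1/37 (Y = 1/(-37) = -1/37 ≈ -0.027027)
r(H, L) = -1 + H - 32*L (r(H, L) = -1 + (-32*L + H) = -1 + (H - 32*L) = -1 + H - 32*L)
(r(Y, -16) - 13287) + F = ((-1 - 1/37 - 32*(-16)) - 13287) - 6924 = ((-1 - 1/37 + 512) - 13287) - 6924 = (18906/37 - 13287) - 6924 = -472713/37 - 6924 = -728901/37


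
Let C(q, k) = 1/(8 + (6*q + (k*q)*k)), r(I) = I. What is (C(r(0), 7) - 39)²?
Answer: 96721/64 ≈ 1511.3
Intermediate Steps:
C(q, k) = 1/(8 + 6*q + q*k²) (C(q, k) = 1/(8 + (6*q + q*k²)) = 1/(8 + 6*q + q*k²))
(C(r(0), 7) - 39)² = (1/(8 + 6*0 + 0*7²) - 39)² = (1/(8 + 0 + 0*49) - 39)² = (1/(8 + 0 + 0) - 39)² = (1/8 - 39)² = (⅛ - 39)² = (-311/8)² = 96721/64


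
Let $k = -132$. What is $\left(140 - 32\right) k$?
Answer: $-14256$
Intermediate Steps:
$\left(140 - 32\right) k = \left(140 - 32\right) \left(-132\right) = 108 \left(-132\right) = -14256$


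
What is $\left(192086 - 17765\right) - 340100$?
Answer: $-165779$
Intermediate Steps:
$\left(192086 - 17765\right) - 340100 = 174321 - 340100 = -165779$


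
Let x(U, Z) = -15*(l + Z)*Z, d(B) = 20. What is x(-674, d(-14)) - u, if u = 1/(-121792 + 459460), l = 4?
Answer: -2431209601/337668 ≈ -7200.0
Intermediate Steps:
x(U, Z) = -15*Z*(4 + Z) (x(U, Z) = -15*(4 + Z)*Z = -15*Z*(4 + Z))
u = 1/337668 ≈ 2.9615e-6
x(-674, d(-14)) - u = -15*20*(4 + 20) - 1*1/337668 = -15*20*24 - 1/337668 = -7200 - 1/337668 = -2431209601/337668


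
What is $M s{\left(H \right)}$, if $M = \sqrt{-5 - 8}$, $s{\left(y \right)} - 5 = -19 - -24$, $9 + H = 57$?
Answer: $10 i \sqrt{13} \approx 36.056 i$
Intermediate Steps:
$H = 48$ ($H = -9 + 57 = 48$)
$s{\left(y \right)} = 10$ ($s{\left(y \right)} = 5 - -5 = 5 + \left(-19 + 24\right) = 5 + 5 = 10$)
$M = i \sqrt{13}$ ($M = \sqrt{-13} = i \sqrt{13} \approx 3.6056 i$)
$M s{\left(H \right)} = i \sqrt{13} \cdot 10 = 10 i \sqrt{13}$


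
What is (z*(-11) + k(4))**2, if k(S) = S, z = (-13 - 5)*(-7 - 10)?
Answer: 11303044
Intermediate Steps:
z = 306 (z = -18*(-17) = 306)
(z*(-11) + k(4))**2 = (306*(-11) + 4)**2 = (-3366 + 4)**2 = (-3362)**2 = 11303044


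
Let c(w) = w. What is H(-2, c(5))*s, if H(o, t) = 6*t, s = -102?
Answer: -3060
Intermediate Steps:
H(-2, c(5))*s = (6*5)*(-102) = 30*(-102) = -3060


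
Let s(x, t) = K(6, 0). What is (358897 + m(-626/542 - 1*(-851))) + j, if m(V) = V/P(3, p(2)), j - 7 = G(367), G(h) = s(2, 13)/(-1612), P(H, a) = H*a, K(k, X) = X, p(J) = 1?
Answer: 292019260/813 ≈ 3.5919e+5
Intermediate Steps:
s(x, t) = 0
G(h) = 0 (G(h) = 0/(-1612) = 0*(-1/1612) = 0)
j = 7 (j = 7 + 0 = 7)
m(V) = V/3 (m(V) = V/((3*1)) = V/3)
(358897 + m(-626/542 - 1*(-851))) + j = (358897 + (-626/542 - 1*(-851))/3) + 7 = (358897 + (-626*1/542 + 851)/3) + 7 = (358897 + (-313/271 + 851)/3) + 7 = (358897 + (⅓)*(230308/271)) + 7 = (358897 + 230308/813) + 7 = 292013569/813 + 7 = 292019260/813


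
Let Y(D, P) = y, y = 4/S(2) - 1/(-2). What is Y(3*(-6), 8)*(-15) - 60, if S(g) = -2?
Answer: -75/2 ≈ -37.500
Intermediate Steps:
y = -3/2 (y = 4/(-2) - 1/(-2) = 4*(-½) - 1*(-½) = -2 + ½ = -3/2 ≈ -1.5000)
Y(D, P) = -3/2
Y(3*(-6), 8)*(-15) - 60 = -3/2*(-15) - 60 = 45/2 - 60 = -75/2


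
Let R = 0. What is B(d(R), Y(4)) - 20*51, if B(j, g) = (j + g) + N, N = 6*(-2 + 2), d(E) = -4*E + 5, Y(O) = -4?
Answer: -1019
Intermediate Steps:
d(E) = 5 - 4*E
N = 0 (N = 6*0 = 0)
B(j, g) = g + j (B(j, g) = (j + g) + 0 = (g + j) + 0 = g + j)
B(d(R), Y(4)) - 20*51 = (-4 + (5 - 4*0)) - 20*51 = (-4 + (5 + 0)) - 1020 = (-4 + 5) - 1020 = 1 - 1020 = -1019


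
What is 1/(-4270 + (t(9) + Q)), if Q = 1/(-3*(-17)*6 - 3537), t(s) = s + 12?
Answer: -3231/13728520 ≈ -0.00023535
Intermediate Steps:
t(s) = 12 + s
Q = -1/3231 (Q = 1/(51*6 - 3537) = 1/(306 - 3537) = 1/(-3231) = -1/3231 ≈ -0.00030950)
1/(-4270 + (t(9) + Q)) = 1/(-4270 + ((12 + 9) - 1/3231)) = 1/(-4270 + (21 - 1/3231)) = 1/(-4270 + 67850/3231) = 1/(-13728520/3231) = -3231/13728520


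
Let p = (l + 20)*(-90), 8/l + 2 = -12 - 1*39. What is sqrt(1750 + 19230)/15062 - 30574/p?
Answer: 810211/47340 + sqrt(5245)/7531 ≈ 17.124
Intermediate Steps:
l = -8/53 (l = 8/(-2 + (-12 - 1*39)) = 8/(-2 + (-12 - 39)) = 8/(-2 - 51) = 8/(-53) = 8*(-1/53) = -8/53 ≈ -0.15094)
p = -94680/53 (p = (-8/53 + 20)*(-90) = (1052/53)*(-90) = -94680/53 ≈ -1786.4)
sqrt(1750 + 19230)/15062 - 30574/p = sqrt(1750 + 19230)/15062 - 30574/(-94680/53) = sqrt(20980)*(1/15062) - 30574*(-53/94680) = (2*sqrt(5245))*(1/15062) + 810211/47340 = sqrt(5245)/7531 + 810211/47340 = 810211/47340 + sqrt(5245)/7531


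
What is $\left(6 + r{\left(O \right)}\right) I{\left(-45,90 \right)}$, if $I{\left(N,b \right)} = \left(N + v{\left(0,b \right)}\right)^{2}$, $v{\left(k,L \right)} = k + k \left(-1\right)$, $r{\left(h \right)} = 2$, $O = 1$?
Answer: $16200$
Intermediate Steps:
$v{\left(k,L \right)} = 0$ ($v{\left(k,L \right)} = k - k = 0$)
$I{\left(N,b \right)} = N^{2}$ ($I{\left(N,b \right)} = \left(N + 0\right)^{2} = N^{2}$)
$\left(6 + r{\left(O \right)}\right) I{\left(-45,90 \right)} = \left(6 + 2\right) \left(-45\right)^{2} = 8 \cdot 2025 = 16200$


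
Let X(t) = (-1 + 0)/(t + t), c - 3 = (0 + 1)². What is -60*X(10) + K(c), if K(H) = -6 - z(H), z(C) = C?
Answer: -7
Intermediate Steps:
c = 4 (c = 3 + (0 + 1)² = 3 + 1² = 3 + 1 = 4)
X(t) = -1/(2*t)
K(H) = -6 - H
-60*X(10) + K(c) = -(-30)/10 + (-6 - 1*4) = -(-30)/10 + (-6 - 4) = -60*(-1/20) - 10 = 3 - 10 = -7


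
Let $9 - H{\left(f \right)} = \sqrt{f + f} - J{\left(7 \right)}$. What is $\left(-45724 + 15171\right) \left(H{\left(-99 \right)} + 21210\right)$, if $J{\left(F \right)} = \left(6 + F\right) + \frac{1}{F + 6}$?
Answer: $- \frac{8433147401}{13} + 91659 i \sqrt{22} \approx -6.487 \cdot 10^{8} + 4.2992 \cdot 10^{5} i$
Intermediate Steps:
$J{\left(F \right)} = 6 + F + \frac{1}{6 + F}$ ($J{\left(F \right)} = \left(6 + F\right) + \frac{1}{6 + F} = 6 + F + \frac{1}{6 + F}$)
$H{\left(f \right)} = \frac{287}{13} - \sqrt{2} \sqrt{f}$ ($H{\left(f \right)} = 9 - \left(\sqrt{f + f} - \frac{37 + 7^{2} + 12 \cdot 7}{6 + 7}\right) = 9 - \left(\sqrt{2 f} - \frac{37 + 49 + 84}{13}\right) = 9 - \left(\sqrt{2} \sqrt{f} - \frac{1}{13} \cdot 170\right) = 9 - \left(\sqrt{2} \sqrt{f} - \frac{170}{13}\right) = 9 - \left(- \frac{170}{13} + \sqrt{2} \sqrt{f}\right) = \frac{287}{13} - \sqrt{2} \sqrt{f}$)
$\left(-45724 + 15171\right) \left(H{\left(-99 \right)} + 21210\right) = \left(-45724 + 15171\right) \left(\left(\frac{287}{13} - \sqrt{2} \sqrt{-99}\right) + 21210\right) = - 30553 \left(\left(\frac{287}{13} - \sqrt{2} \cdot 3 i \sqrt{11}\right) + 21210\right) = - 30553 \left(\left(\frac{287}{13} - 3 i \sqrt{22}\right) + 21210\right) = - 30553 \left(\frac{276017}{13} - 3 i \sqrt{22}\right) = - \frac{8433147401}{13} + 91659 i \sqrt{22}$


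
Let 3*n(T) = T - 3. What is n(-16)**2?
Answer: 361/9 ≈ 40.111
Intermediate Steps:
n(T) = -1 + T/3 (n(T) = (T - 3)/3 = (-3 + T)/3 = -1 + T/3)
n(-16)**2 = (-1 + (1/3)*(-16))**2 = (-1 - 16/3)**2 = (-19/3)**2 = 361/9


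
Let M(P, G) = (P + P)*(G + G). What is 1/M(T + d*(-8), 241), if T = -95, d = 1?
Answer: -1/99292 ≈ -1.0071e-5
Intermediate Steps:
M(P, G) = 4*G*P (M(P, G) = (2*P)*(2*G) = 4*G*P)
1/M(T + d*(-8), 241) = 1/(4*241*(-95 + 1*(-8))) = 1/(4*241*(-95 - 8)) = 1/(4*241*(-103)) = 1/(-99292) = -1/99292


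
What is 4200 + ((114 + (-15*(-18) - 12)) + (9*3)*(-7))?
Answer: 4383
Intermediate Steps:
4200 + ((114 + (-15*(-18) - 12)) + (9*3)*(-7)) = 4200 + ((114 + (270 - 12)) + 27*(-7)) = 4200 + ((114 + 258) - 189) = 4200 + (372 - 189) = 4200 + 183 = 4383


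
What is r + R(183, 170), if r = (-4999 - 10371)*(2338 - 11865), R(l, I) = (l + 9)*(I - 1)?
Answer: 146462438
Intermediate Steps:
R(l, I) = (-1 + I)*(9 + l) (R(l, I) = (9 + l)*(-1 + I) = (-1 + I)*(9 + l))
r = 146429990 (r = -15370*(-9527) = 146429990)
r + R(183, 170) = 146429990 + (-9 - 1*183 + 9*170 + 170*183) = 146429990 + (-9 - 183 + 1530 + 31110) = 146429990 + 32448 = 146462438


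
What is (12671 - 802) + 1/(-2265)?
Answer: 26883284/2265 ≈ 11869.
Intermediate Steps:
(12671 - 802) + 1/(-2265) = 11869 - 1/2265 = 26883284/2265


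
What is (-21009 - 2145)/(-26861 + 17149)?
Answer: 11577/4856 ≈ 2.3841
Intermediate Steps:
(-21009 - 2145)/(-26861 + 17149) = -23154/(-9712) = -23154*(-1/9712) = 11577/4856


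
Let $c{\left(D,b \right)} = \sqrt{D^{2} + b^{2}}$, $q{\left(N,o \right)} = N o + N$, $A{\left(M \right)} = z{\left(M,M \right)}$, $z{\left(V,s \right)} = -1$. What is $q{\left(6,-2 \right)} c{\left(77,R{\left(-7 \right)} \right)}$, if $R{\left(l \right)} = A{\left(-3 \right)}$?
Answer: $- 6 \sqrt{5930} \approx -462.04$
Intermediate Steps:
$A{\left(M \right)} = -1$
$R{\left(l \right)} = -1$
$q{\left(N,o \right)} = N + N o$
$q{\left(6,-2 \right)} c{\left(77,R{\left(-7 \right)} \right)} = 6 \left(1 - 2\right) \sqrt{77^{2} + \left(-1\right)^{2}} = 6 \left(-1\right) \sqrt{5929 + 1} = - 6 \sqrt{5930}$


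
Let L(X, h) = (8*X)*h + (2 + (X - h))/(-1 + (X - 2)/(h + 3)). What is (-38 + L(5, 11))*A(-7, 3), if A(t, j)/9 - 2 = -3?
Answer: -40302/11 ≈ -3663.8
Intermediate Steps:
A(t, j) = -9 (A(t, j) = 18 + 9*(-3) = 18 - 27 = -9)
L(X, h) = (2 + X - h)/(-1 + (-2 + X)/(3 + h)) + 8*X*h (L(X, h) = 8*X*h + (2 + X - h)/(-1 + (-2 + X)/(3 + h)) = (2 + X - h)/(-1 + (-2 + X)/(3 + h)) + 8*X*h)
(-38 + L(5, 11))*A(-7, 3) = (-38 + (-6 + 11 + 11**2 - 3*5 - 8*11*5**2 + 8*5*11**2 + 39*5*11)/(5 + 11 - 1*5))*(-9) = (-38 + (-6 + 11 + 121 - 15 - 8*11*25 + 8*5*121 + 2145)/(5 + 11 - 5))*(-9) = (-38 + (-6 + 11 + 121 - 15 - 2200 + 4840 + 2145)/11)*(-9) = (-38 + (1/11)*4896)*(-9) = (-38 + 4896/11)*(-9) = (4478/11)*(-9) = -40302/11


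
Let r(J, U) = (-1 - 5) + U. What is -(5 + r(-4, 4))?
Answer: -3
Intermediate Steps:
r(J, U) = -6 + U
-(5 + r(-4, 4)) = -(5 + (-6 + 4)) = -(5 - 2) = -1*3 = -3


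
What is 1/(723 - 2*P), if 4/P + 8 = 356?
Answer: 87/62899 ≈ 0.0013832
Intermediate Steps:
P = 1/87 (P = 4/(-8 + 356) = 4/348 = 4*(1/348) = 1/87 ≈ 0.011494)
1/(723 - 2*P) = 1/(723 - 2*1/87) = 1/(723 - 2/87) = 1/(62899/87) = 87/62899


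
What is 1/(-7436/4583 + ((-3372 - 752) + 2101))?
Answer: -4583/9278845 ≈ -0.00049392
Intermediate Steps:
1/(-7436/4583 + ((-3372 - 752) + 2101)) = 1/(-7436*1/4583 + (-4124 + 2101)) = 1/(-7436/4583 - 2023) = 1/(-9278845/4583) = -4583/9278845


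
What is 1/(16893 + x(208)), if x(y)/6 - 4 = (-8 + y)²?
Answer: 1/256917 ≈ 3.8923e-6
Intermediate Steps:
x(y) = 24 + 6*(-8 + y)²
1/(16893 + x(208)) = 1/(16893 + (24 + 6*(-8 + 208)²)) = 1/(16893 + (24 + 6*200²)) = 1/(16893 + (24 + 6*40000)) = 1/(16893 + (24 + 240000)) = 1/(16893 + 240024) = 1/256917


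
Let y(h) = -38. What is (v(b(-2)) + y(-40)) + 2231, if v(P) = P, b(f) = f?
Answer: 2191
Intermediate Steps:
(v(b(-2)) + y(-40)) + 2231 = (-2 - 38) + 2231 = -40 + 2231 = 2191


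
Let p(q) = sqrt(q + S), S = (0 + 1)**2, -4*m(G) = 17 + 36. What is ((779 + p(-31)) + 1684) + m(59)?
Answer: 9799/4 + I*sqrt(30) ≈ 2449.8 + 5.4772*I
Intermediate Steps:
m(G) = -53/4 (m(G) = -(17 + 36)/4 = -1/4*53 = -53/4)
S = 1 (S = 1**2 = 1)
p(q) = sqrt(1 + q) (p(q) = sqrt(q + 1) = sqrt(1 + q))
((779 + p(-31)) + 1684) + m(59) = ((779 + sqrt(1 - 31)) + 1684) - 53/4 = ((779 + sqrt(-30)) + 1684) - 53/4 = ((779 + I*sqrt(30)) + 1684) - 53/4 = (2463 + I*sqrt(30)) - 53/4 = 9799/4 + I*sqrt(30)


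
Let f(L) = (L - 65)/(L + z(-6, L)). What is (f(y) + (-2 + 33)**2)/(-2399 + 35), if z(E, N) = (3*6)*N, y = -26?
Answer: -12175/29944 ≈ -0.40659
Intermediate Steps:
z(E, N) = 18*N
f(L) = (-65 + L)/(19*L) (f(L) = (L - 65)/(L + 18*L) = (-65 + L)/((19*L)) = (-65 + L)*(1/(19*L)) = (-65 + L)/(19*L))
(f(y) + (-2 + 33)**2)/(-2399 + 35) = ((1/19)*(-65 - 26)/(-26) + (-2 + 33)**2)/(-2399 + 35) = ((1/19)*(-1/26)*(-91) + 31**2)/(-2364) = (7/38 + 961)*(-1/2364) = (36525/38)*(-1/2364) = -12175/29944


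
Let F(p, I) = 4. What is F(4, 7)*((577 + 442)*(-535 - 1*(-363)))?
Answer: -701072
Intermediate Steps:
F(4, 7)*((577 + 442)*(-535 - 1*(-363))) = 4*((577 + 442)*(-535 - 1*(-363))) = 4*(1019*(-535 + 363)) = 4*(1019*(-172)) = 4*(-175268) = -701072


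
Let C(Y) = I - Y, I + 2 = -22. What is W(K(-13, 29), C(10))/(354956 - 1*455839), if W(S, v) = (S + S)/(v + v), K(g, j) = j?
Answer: 29/3430022 ≈ 8.4548e-6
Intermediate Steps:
I = -24 (I = -2 - 22 = -24)
C(Y) = -24 - Y
W(S, v) = S/v (W(S, v) = (2*S)/((2*v)) = (2*S)*(1/(2*v)) = S/v)
W(K(-13, 29), C(10))/(354956 - 1*455839) = (29/(-24 - 1*10))/(354956 - 1*455839) = (29/(-24 - 10))/(354956 - 455839) = (29/(-34))/(-100883) = (29*(-1/34))*(-1/100883) = -29/34*(-1/100883) = 29/3430022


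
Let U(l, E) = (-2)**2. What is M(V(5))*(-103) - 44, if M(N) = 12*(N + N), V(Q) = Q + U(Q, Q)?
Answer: -22292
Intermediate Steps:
U(l, E) = 4
V(Q) = 4 + Q (V(Q) = Q + 4 = 4 + Q)
M(N) = 24*N (M(N) = 12*(2*N) = 24*N)
M(V(5))*(-103) - 44 = (24*(4 + 5))*(-103) - 44 = (24*9)*(-103) - 44 = 216*(-103) - 44 = -22248 - 44 = -22292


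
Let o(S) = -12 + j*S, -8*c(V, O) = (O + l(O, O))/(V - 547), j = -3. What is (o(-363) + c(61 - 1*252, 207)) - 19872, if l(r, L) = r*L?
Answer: -770296/41 ≈ -18788.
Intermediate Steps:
l(r, L) = L*r
c(V, O) = -(O + O²)/(8*(-547 + V)) (c(V, O) = -(O + O*O)/(8*(V - 547)) = -(O + O²)/(8*(-547 + V)))
o(S) = -12 - 3*S
(o(-363) + c(61 - 1*252, 207)) - 19872 = ((-12 - 3*(-363)) + (⅛)*207*(-1 - 1*207)/(-547 + (61 - 1*252))) - 19872 = ((-12 + 1089) + (⅛)*207*(-1 - 207)/(-547 + (61 - 252))) - 19872 = (1077 + (⅛)*207*(-208)/(-547 - 191)) - 19872 = (1077 + (⅛)*207*(-208)/(-738)) - 19872 = (1077 + (⅛)*207*(-1/738)*(-208)) - 19872 = (1077 + 299/41) - 19872 = 44456/41 - 19872 = -770296/41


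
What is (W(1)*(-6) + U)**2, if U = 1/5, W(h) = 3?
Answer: 7921/25 ≈ 316.84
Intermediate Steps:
U = 1/5 ≈ 0.20000
(W(1)*(-6) + U)**2 = (3*(-6) + 1/5)**2 = (-18 + 1/5)**2 = (-89/5)**2 = 7921/25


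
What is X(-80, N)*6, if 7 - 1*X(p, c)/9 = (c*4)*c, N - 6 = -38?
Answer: -220806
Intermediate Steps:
N = -32 (N = 6 - 38 = -32)
X(p, c) = 63 - 36*c**2 (X(p, c) = 63 - 9*c*4*c = 63 - 9*4*c*c = 63 - 36*c**2)
X(-80, N)*6 = (63 - 36*(-32)**2)*6 = (63 - 36*1024)*6 = (63 - 36864)*6 = -36801*6 = -220806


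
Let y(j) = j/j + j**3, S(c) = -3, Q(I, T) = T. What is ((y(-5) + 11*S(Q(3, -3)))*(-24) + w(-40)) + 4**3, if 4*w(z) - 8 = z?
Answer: 3824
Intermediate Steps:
w(z) = 2 + z/4
y(j) = 1 + j**3
((y(-5) + 11*S(Q(3, -3)))*(-24) + w(-40)) + 4**3 = (((1 + (-5)**3) + 11*(-3))*(-24) + (2 + (1/4)*(-40))) + 4**3 = (((1 - 125) - 33)*(-24) + (2 - 10)) + 64 = ((-124 - 33)*(-24) - 8) + 64 = (-157*(-24) - 8) + 64 = (3768 - 8) + 64 = 3760 + 64 = 3824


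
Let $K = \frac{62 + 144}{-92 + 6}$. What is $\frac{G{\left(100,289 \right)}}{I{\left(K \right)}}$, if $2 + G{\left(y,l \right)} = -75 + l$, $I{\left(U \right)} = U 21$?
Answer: $- \frac{9116}{2163} \approx -4.2145$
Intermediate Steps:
$K = - \frac{103}{43}$ ($K = \frac{206}{-86} = 206 \left(- \frac{1}{86}\right) = - \frac{103}{43} \approx -2.3953$)
$I{\left(U \right)} = 21 U$
$G{\left(y,l \right)} = -77 + l$ ($G{\left(y,l \right)} = -2 + \left(-75 + l\right) = -77 + l$)
$\frac{G{\left(100,289 \right)}}{I{\left(K \right)}} = \frac{-77 + 289}{21 \left(- \frac{103}{43}\right)} = \frac{212}{- \frac{2163}{43}} = 212 \left(- \frac{43}{2163}\right) = - \frac{9116}{2163}$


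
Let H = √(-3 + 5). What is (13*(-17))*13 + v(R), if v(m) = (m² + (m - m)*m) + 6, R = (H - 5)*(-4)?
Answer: -2435 - 160*√2 ≈ -2661.3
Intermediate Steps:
H = √2 ≈ 1.4142
R = 20 - 4*√2 (R = (√2 - 5)*(-4) = (-5 + √2)*(-4) = 20 - 4*√2 ≈ 14.343)
v(m) = 6 + m² (v(m) = (m² + 0*m) + 6 = (m² + 0) + 6 = m² + 6 = 6 + m²)
(13*(-17))*13 + v(R) = (13*(-17))*13 + (6 + (20 - 4*√2)²) = -221*13 + (6 + (20 - 4*√2)²) = -2873 + (6 + (20 - 4*√2)²) = -2867 + (20 - 4*√2)²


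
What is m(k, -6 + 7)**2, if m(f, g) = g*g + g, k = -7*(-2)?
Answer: 4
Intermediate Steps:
k = 14
m(f, g) = g + g**2 (m(f, g) = g**2 + g = g + g**2)
m(k, -6 + 7)**2 = ((-6 + 7)*(1 + (-6 + 7)))**2 = (1*(1 + 1))**2 = (1*2)**2 = 2**2 = 4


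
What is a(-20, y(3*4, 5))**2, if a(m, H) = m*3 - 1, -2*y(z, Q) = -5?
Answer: 3721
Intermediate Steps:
y(z, Q) = 5/2 (y(z, Q) = -1/2*(-5) = 5/2)
a(m, H) = -1 + 3*m (a(m, H) = 3*m - 1 = -1 + 3*m)
a(-20, y(3*4, 5))**2 = (-1 + 3*(-20))**2 = (-1 - 60)**2 = (-61)**2 = 3721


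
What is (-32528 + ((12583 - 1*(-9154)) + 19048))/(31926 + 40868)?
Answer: 8257/72794 ≈ 0.11343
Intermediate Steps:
(-32528 + ((12583 - 1*(-9154)) + 19048))/(31926 + 40868) = (-32528 + ((12583 + 9154) + 19048))/72794 = (-32528 + (21737 + 19048))*(1/72794) = (-32528 + 40785)*(1/72794) = 8257*(1/72794) = 8257/72794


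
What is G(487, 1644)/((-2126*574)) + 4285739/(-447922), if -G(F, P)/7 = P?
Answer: -186601266895/19521784526 ≈ -9.5586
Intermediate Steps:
G(F, P) = -7*P
G(487, 1644)/((-2126*574)) + 4285739/(-447922) = (-7*1644)/((-2126*574)) + 4285739/(-447922) = -11508/(-1220324) + 4285739*(-1/447922) = -11508*(-1/1220324) - 4285739/447922 = 411/43583 - 4285739/447922 = -186601266895/19521784526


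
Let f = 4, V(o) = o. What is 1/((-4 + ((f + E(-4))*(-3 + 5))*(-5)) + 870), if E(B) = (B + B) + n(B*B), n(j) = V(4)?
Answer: 1/866 ≈ 0.0011547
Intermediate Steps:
n(j) = 4
E(B) = 4 + 2*B (E(B) = (B + B) + 4 = 2*B + 4 = 4 + 2*B)
1/((-4 + ((f + E(-4))*(-3 + 5))*(-5)) + 870) = 1/((-4 + ((4 + (4 + 2*(-4)))*(-3 + 5))*(-5)) + 870) = 1/((-4 + ((4 + (4 - 8))*2)*(-5)) + 870) = 1/((-4 + ((4 - 4)*2)*(-5)) + 870) = 1/((-4 + (0*2)*(-5)) + 870) = 1/((-4 + 0*(-5)) + 870) = 1/((-4 + 0) + 870) = 1/(-4 + 870) = 1/866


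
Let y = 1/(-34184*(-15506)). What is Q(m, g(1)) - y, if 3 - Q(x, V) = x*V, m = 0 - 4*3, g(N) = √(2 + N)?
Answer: 1590171311/530057104 + 12*√3 ≈ 23.785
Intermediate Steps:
m = -12 (m = 0 - 12 = -12)
Q(x, V) = 3 - V*x (Q(x, V) = 3 - x*V = 3 - V*x)
y = 1/530057104 (y = -1/34184*(-1/15506) = 1/530057104 ≈ 1.8866e-9)
Q(m, g(1)) - y = (3 - 1*√(2 + 1)*(-12)) - 1*1/530057104 = (3 - 1*√3*(-12)) - 1/530057104 = (3 + 12*√3) - 1/530057104 = 1590171311/530057104 + 12*√3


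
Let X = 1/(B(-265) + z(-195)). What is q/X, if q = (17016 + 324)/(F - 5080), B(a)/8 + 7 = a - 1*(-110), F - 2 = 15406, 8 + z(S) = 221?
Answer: -4694805/2582 ≈ -1818.3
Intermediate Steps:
z(S) = 213 (z(S) = -8 + 221 = 213)
F = 15408 (F = 2 + 15406 = 15408)
B(a) = 824 + 8*a (B(a) = -56 + 8*(a - 1*(-110)) = -56 + 8*(a + 110) = -56 + 8*(110 + a) = -56 + (880 + 8*a) = 824 + 8*a)
X = -1/1083 (X = 1/((824 + 8*(-265)) + 213) = 1/((824 - 2120) + 213) = 1/(-1296 + 213) = 1/(-1083) = -1/1083 ≈ -0.00092336)
q = 4335/2582 (q = (17016 + 324)/(15408 - 5080) = 17340/10328 = 17340*(1/10328) = 4335/2582 ≈ 1.6789)
q/X = 4335/(2582*(-1/1083)) = (4335/2582)*(-1083) = -4694805/2582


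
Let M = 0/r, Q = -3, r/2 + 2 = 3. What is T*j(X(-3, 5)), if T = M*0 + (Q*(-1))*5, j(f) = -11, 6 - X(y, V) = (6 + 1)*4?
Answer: -165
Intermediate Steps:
r = 2 (r = -4 + 2*3 = -4 + 6 = 2)
X(y, V) = -22 (X(y, V) = 6 - (6 + 1)*4 = 6 - 7*4 = 6 - 1*28 = 6 - 28 = -22)
M = 0 (M = 0/2 = 0*(½) = 0)
T = 15 (T = 0*0 - 3*(-1)*5 = 0 + 3*5 = 0 + 15 = 15)
T*j(X(-3, 5)) = 15*(-11) = -165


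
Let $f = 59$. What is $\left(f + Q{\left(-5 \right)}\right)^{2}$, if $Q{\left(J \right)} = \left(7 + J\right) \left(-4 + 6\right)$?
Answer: $3969$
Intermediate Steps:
$Q{\left(J \right)} = 14 + 2 J$ ($Q{\left(J \right)} = \left(7 + J\right) 2 = 14 + 2 J$)
$\left(f + Q{\left(-5 \right)}\right)^{2} = \left(59 + \left(14 + 2 \left(-5\right)\right)\right)^{2} = \left(59 + \left(14 - 10\right)\right)^{2} = \left(59 + 4\right)^{2} = 63^{2} = 3969$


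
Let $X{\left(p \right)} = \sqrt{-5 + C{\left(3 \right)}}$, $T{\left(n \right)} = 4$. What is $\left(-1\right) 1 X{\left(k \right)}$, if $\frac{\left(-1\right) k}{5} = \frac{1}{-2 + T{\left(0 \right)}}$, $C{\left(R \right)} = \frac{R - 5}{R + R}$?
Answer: $- \frac{4 i \sqrt{3}}{3} \approx - 2.3094 i$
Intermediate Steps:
$C{\left(R \right)} = \frac{-5 + R}{2 R}$
$k = - \frac{5}{2}$ ($k = - \frac{5}{-2 + 4} = - \frac{5}{2} \approx -2.5$)
$X{\left(p \right)} = \frac{4 i \sqrt{3}}{3}$ ($X{\left(p \right)} = \sqrt{-5 + \frac{-5 + 3}{2 \cdot 3}} = \sqrt{-5 + \frac{1}{2} \cdot \frac{1}{3} \left(-2\right)} = \sqrt{-5 - \frac{1}{3}} = \sqrt{- \frac{16}{3}} = \frac{4 i \sqrt{3}}{3}$)
$\left(-1\right) 1 X{\left(k \right)} = \left(-1\right) 1 \frac{4 i \sqrt{3}}{3} = - \frac{4 i \sqrt{3}}{3}$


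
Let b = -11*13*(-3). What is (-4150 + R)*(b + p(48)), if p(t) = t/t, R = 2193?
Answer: -841510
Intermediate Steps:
b = 429 (b = -143*(-3) = 429)
p(t) = 1
(-4150 + R)*(b + p(48)) = (-4150 + 2193)*(429 + 1) = -1957*430 = -841510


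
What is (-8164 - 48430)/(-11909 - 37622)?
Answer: 56594/49531 ≈ 1.1426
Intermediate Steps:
(-8164 - 48430)/(-11909 - 37622) = -56594/(-49531) = -56594*(-1/49531) = 56594/49531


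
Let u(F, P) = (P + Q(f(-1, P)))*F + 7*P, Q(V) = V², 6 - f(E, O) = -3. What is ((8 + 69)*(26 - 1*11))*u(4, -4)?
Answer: 323400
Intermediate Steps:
f(E, O) = 9 (f(E, O) = 6 - 1*(-3) = 6 + 3 = 9)
u(F, P) = 7*P + F*(81 + P) (u(F, P) = (P + 9²)*F + 7*P = (P + 81)*F + 7*P = (81 + P)*F + 7*P = F*(81 + P) + 7*P = 7*P + F*(81 + P))
((8 + 69)*(26 - 1*11))*u(4, -4) = ((8 + 69)*(26 - 1*11))*(7*(-4) + 81*4 + 4*(-4)) = (77*(26 - 11))*(-28 + 324 - 16) = (77*15)*280 = 1155*280 = 323400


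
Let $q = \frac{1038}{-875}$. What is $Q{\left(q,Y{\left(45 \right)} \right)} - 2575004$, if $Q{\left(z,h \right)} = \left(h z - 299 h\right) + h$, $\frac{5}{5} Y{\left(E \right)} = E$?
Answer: $- \frac{452981792}{175} \approx -2.5885 \cdot 10^{6}$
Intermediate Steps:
$q = - \frac{1038}{875}$ ($q = 1038 \left(- \frac{1}{875}\right) = - \frac{1038}{875} \approx -1.1863$)
$Y{\left(E \right)} = E$
$Q{\left(z,h \right)} = - 298 h + h z$ ($Q{\left(z,h \right)} = \left(- 299 h + h z\right) + h = - 298 h + h z$)
$Q{\left(q,Y{\left(45 \right)} \right)} - 2575004 = 45 \left(-298 - \frac{1038}{875}\right) - 2575004 = 45 \left(- \frac{261788}{875}\right) - 2575004 = - \frac{2356092}{175} - 2575004 = - \frac{452981792}{175}$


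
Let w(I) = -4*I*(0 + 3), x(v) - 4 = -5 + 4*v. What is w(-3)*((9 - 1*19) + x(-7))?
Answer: -1404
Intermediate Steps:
x(v) = -1 + 4*v (x(v) = 4 + (-5 + 4*v) = -1 + 4*v)
w(I) = -12*I (w(I) = -4*I*3 = -12*I)
w(-3)*((9 - 1*19) + x(-7)) = (-12*(-3))*((9 - 1*19) + (-1 + 4*(-7))) = 36*((9 - 19) + (-1 - 28)) = 36*(-10 - 29) = 36*(-39) = -1404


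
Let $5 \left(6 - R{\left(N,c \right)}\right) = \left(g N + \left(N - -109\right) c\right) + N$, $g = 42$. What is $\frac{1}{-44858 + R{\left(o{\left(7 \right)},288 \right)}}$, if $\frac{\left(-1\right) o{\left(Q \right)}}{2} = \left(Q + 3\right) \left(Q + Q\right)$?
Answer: $- \frac{5}{162972} \approx -3.068 \cdot 10^{-5}$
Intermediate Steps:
$o{\left(Q \right)} = - 4 Q \left(3 + Q\right)$ ($o{\left(Q \right)} = - 2 \left(Q + 3\right) \left(Q + Q\right) = - 2 \left(3 + Q\right) 2 Q = - 2 \cdot 2 Q \left(3 + Q\right) = - 4 Q \left(3 + Q\right)$)
$R{\left(N,c \right)} = 6 - \frac{43 N}{5} - \frac{c \left(109 + N\right)}{5}$ ($R{\left(N,c \right)} = 6 - \frac{\left(42 N + \left(N - -109\right) c\right) + N}{5} = 6 - \frac{\left(42 N + \left(N + 109\right) c\right) + N}{5} = 6 - \frac{\left(42 N + \left(109 + N\right) c\right) + N}{5} = 6 - \frac{\left(42 N + c \left(109 + N\right)\right) + N}{5} = 6 - \frac{43 N + c \left(109 + N\right)}{5} = 6 - \left(\frac{43 N}{5} + \frac{c \left(109 + N\right)}{5}\right) = 6 - \frac{43 N}{5} - \frac{c \left(109 + N\right)}{5}$)
$\frac{1}{-44858 + R{\left(o{\left(7 \right)},288 \right)}} = \frac{1}{-44858 - \left(\frac{31362}{5} + \frac{1}{5} \left(\left(-4\right) 7 \left(3 + 7\right)\right) 288 + \frac{43}{5} \left(-4\right) 7 \left(3 + 7\right)\right)} = \frac{1}{-44858 - \left(\frac{31362}{5} + \frac{1}{5} \left(\left(-4\right) 7 \cdot 10\right) 288 + \frac{43}{5} \left(-4\right) 7 \cdot 10\right)} = \frac{1}{-44858 - \left(\frac{19322}{5} - 16128\right)} = \frac{1}{-44858 + \left(6 - \frac{31392}{5} + 2408 + 16128\right)} = \frac{1}{-44858 + \frac{61318}{5}} = \frac{1}{- \frac{162972}{5}} = - \frac{5}{162972}$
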